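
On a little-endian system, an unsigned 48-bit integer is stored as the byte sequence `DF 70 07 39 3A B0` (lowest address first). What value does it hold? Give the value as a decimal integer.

Little-endian: lowest address holds the least-significant byte.
Reassemble most-significant byte first: B0 3A 39 07 70 DF → 0xB03A390770DF.
0xB03A390770DF = 193764111380703.

193764111380703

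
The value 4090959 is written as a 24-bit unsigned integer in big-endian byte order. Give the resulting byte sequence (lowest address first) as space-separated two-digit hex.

3E 6C 4F

4090959 in hexadecimal, padded to 24 bits, is 0x3E6C4F.
Split into bytes (most-significant first): 3E 6C 4F.
In big-endian order the high byte comes first in memory.
So the memory order matches the most-significant-first order: 3E 6C 4F.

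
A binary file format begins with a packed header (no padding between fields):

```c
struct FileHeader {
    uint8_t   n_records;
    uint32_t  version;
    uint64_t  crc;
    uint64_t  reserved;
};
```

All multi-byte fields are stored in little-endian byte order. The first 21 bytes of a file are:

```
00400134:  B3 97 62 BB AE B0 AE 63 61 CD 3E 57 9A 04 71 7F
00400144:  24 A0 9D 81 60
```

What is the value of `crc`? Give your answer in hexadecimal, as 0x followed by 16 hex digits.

`crc` follows `n_records` (1 B), `version` (4 B), so it starts at offset 1 + 4 = 5 and occupies 8 bytes.
Bytes at offsets 5..12: B0 AE 63 61 CD 3E 57 9A.
In little-endian order the low byte comes first in memory.
Reassemble most-significant byte first: 9A 57 3E CD 61 63 AE B0 → 0x9A573ECD6163AEB0.

0x9A573ECD6163AEB0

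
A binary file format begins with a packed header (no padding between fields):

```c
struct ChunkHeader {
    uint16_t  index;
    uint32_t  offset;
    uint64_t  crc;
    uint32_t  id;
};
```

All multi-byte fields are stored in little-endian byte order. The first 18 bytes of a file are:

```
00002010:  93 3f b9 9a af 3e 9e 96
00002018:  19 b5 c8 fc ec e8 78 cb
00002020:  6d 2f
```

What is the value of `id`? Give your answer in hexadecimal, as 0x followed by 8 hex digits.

`id` follows `index` (2 B), `offset` (4 B), `crc` (8 B), so it starts at offset 2 + 4 + 8 = 14 and occupies 4 bytes.
Bytes at offsets 14..17: 78 CB 6D 2F.
Little-endian stores the least-significant byte at the lowest address.
Reassemble most-significant byte first: 2F 6D CB 78 → 0x2F6DCB78.

0x2F6DCB78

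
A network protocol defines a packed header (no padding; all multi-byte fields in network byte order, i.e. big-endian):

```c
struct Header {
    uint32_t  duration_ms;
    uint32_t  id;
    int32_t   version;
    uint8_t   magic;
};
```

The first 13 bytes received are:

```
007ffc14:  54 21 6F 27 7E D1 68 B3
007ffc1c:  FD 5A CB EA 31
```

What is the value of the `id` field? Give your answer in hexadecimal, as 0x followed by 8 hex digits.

0x7ED168B3

`id` follows `duration_ms` (4 bytes), so it starts at byte offset 4 and occupies 4 bytes.
Bytes at offsets 4..7: 7E D1 68 B3.
Big-endian: lowest address holds the most-significant byte.
The bytes are already most-significant first: 0x7ED168B3.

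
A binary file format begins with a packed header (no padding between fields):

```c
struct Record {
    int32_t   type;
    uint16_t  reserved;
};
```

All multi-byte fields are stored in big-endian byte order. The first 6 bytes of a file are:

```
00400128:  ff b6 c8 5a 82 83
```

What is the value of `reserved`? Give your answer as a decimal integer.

33411

`reserved` follows `type` (4 bytes), so it starts at byte offset 4 and occupies 2 bytes.
Bytes at offsets 4..5: 82 83.
Big-endian stores the most-significant byte at the lowest address.
The bytes are already most-significant first: 0x8283.
0x8283 = 33411.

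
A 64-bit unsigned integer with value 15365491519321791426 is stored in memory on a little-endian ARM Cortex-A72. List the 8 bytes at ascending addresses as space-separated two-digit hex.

15365491519321791426 in hexadecimal, padded to 64 bits, is 0xD53D31208073DBC2.
Split into bytes (most-significant first): D5 3D 31 20 80 73 DB C2.
Little-endian stores the least-significant byte at the lowest address.
So at ascending addresses the bytes are C2 DB 73 80 20 31 3D D5.

C2 DB 73 80 20 31 3D D5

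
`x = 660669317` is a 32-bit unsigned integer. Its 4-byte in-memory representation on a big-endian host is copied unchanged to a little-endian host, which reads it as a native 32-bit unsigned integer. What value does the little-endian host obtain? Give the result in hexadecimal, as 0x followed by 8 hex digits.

660669317 in 32-bit hexadecimal is 0x27610385.
Stored big-endian, the bytes at ascending addresses are 27 61 03 85.
Read back as little-endian, the first byte is least significant, giving 0x85036127.

0x85036127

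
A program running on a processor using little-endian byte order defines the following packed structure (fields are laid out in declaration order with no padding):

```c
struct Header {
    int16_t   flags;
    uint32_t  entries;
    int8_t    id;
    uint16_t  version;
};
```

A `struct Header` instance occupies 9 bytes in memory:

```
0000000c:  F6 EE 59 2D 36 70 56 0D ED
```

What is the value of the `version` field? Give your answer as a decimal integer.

`version` follows `flags` (2 B), `entries` (4 B), `id` (1 B), so it starts at offset 2 + 4 + 1 = 7 and occupies 2 bytes.
Bytes at offsets 7..8: 0D ED.
In little-endian order the low byte comes first in memory.
Reassemble most-significant byte first: ED 0D → 0xED0D.
0xED0D = 60685.

60685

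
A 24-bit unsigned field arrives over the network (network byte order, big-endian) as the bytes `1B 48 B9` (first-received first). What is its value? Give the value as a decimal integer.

1788089

Big-endian: lowest address holds the most-significant byte.
The bytes are already most-significant first: 0x1B48B9.
0x1B48B9 = 1788089.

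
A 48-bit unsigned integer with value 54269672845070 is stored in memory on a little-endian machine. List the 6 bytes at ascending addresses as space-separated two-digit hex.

54269672845070 in hexadecimal, padded to 48 bits, is 0x315BA4926F0E.
Split into bytes (most-significant first): 31 5B A4 92 6F 0E.
In little-endian order the low byte comes first in memory.
So at ascending addresses the bytes are 0E 6F 92 A4 5B 31.

0E 6F 92 A4 5B 31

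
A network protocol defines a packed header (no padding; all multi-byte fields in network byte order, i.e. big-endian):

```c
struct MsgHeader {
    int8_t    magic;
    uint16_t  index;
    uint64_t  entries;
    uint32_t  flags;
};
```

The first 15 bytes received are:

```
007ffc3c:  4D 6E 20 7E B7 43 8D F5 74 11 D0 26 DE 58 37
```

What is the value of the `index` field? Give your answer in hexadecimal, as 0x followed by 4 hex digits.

`index` follows `magic` (1 byte), so it starts at byte offset 1 and occupies 2 bytes.
Bytes at offsets 1..2: 6E 20.
In big-endian order the high byte comes first in memory.
The bytes are already most-significant first: 0x6E20.

0x6E20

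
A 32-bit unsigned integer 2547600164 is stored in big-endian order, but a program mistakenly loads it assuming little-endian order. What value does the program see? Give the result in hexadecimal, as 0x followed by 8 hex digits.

0x244BD997

2547600164 in 32-bit hexadecimal is 0x97D94B24.
Stored big-endian, the bytes at ascending addresses are 97 D9 4B 24.
Read back as little-endian, the first byte is least significant, giving 0x244BD997.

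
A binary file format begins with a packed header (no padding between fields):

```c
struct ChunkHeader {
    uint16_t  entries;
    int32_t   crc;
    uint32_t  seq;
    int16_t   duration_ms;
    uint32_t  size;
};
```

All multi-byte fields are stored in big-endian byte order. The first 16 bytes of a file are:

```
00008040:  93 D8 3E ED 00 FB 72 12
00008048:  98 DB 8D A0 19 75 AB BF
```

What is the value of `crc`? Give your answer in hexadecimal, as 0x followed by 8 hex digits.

`crc` follows `entries` (2 bytes), so it starts at byte offset 2 and occupies 4 bytes.
Bytes at offsets 2..5: 3E ED 00 FB.
Big-endian stores the most-significant byte at the lowest address.
The bytes are already most-significant first: 0x3EED00FB.

0x3EED00FB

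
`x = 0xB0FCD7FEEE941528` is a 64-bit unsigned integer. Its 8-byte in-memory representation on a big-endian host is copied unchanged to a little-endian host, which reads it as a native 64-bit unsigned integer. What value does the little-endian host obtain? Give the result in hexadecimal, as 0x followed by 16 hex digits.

Stored big-endian, the bytes at ascending addresses are B0 FC D7 FE EE 94 15 28.
Read back as little-endian, the first byte is least significant, giving 0x281594EEFED7FCB0.

0x281594EEFED7FCB0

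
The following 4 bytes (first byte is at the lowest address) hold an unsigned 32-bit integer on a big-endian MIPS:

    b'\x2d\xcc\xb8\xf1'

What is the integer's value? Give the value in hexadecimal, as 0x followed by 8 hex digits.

0x2DCCB8F1

In big-endian order the high byte comes first in memory.
The bytes are already most-significant first: 0x2DCCB8F1.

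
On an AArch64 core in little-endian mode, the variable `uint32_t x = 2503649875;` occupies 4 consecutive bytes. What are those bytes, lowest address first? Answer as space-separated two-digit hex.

2503649875 in hexadecimal, padded to 32 bits, is 0x953AAA53.
Split into bytes (most-significant first): 95 3A AA 53.
In little-endian order the low byte comes first in memory.
So at ascending addresses the bytes are 53 AA 3A 95.

53 AA 3A 95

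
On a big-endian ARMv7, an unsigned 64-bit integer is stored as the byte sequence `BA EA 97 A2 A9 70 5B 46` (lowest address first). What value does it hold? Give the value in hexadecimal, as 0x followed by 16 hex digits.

In big-endian order the high byte comes first in memory.
The bytes are already most-significant first: 0xBAEA97A2A9705B46.

0xBAEA97A2A9705B46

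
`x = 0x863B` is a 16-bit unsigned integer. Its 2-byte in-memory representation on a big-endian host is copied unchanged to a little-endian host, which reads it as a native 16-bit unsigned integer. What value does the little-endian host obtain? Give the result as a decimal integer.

Stored big-endian, the bytes at ascending addresses are 86 3B.
Read back as little-endian, the first byte is least significant, giving 0x3B86.
0x3B86 = 15238.

15238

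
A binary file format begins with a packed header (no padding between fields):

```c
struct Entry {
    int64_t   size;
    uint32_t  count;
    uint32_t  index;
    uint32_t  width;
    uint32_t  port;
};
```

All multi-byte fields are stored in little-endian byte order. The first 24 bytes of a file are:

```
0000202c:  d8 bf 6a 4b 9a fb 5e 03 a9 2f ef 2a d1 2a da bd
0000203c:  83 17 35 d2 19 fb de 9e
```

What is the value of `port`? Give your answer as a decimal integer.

2665413401

`port` follows `size` (8 B), `count` (4 B), `index` (4 B), `width` (4 B), so it starts at offset 8 + 4 + 4 + 4 = 20 and occupies 4 bytes.
Bytes at offsets 20..23: 19 FB DE 9E.
Little-endian stores the least-significant byte at the lowest address.
Reassemble most-significant byte first: 9E DE FB 19 → 0x9EDEFB19.
0x9EDEFB19 = 2665413401.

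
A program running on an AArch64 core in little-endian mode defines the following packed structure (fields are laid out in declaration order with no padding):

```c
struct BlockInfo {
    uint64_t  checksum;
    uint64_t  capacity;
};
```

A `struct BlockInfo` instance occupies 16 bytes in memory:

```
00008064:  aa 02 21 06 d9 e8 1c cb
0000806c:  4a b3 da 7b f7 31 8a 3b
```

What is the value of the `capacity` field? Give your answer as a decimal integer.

`capacity` follows `checksum` (8 bytes), so it starts at byte offset 8 and occupies 8 bytes.
Bytes at offsets 8..15: 4A B3 DA 7B F7 31 8A 3B.
Little-endian: lowest address holds the least-significant byte.
Reassemble most-significant byte first: 3B 8A 31 F7 7B DA B3 4A → 0x3B8A31F77BDAB34A.
0x3B8A31F77BDAB34A = 4290296534028432202.

4290296534028432202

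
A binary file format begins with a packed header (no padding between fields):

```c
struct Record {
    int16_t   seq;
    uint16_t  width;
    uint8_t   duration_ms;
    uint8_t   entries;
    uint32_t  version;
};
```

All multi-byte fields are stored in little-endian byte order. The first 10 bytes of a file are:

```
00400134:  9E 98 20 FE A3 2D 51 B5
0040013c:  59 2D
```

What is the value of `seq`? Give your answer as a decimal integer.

-26466

`seq` is the first field, at byte offset 0, occupying 2 bytes.
Bytes at offsets 0..1: 9E 98.
Little-endian: lowest address holds the least-significant byte.
Reassemble most-significant byte first: 98 9E → 0x989E.
Top bit is set, so as a signed 16-bit value this is 0x989E − 2^16 = -26466.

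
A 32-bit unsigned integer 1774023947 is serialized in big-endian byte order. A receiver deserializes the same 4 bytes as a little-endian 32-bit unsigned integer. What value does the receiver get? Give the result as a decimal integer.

192265577

1774023947 in 32-bit hexadecimal is 0x69BD750B.
Stored big-endian, the bytes at ascending addresses are 69 BD 75 0B.
Read back as little-endian, the first byte is least significant, giving 0x0B75BD69.
0x0B75BD69 = 192265577.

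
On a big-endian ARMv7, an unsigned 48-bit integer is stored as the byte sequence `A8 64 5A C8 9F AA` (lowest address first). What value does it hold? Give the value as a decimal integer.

Big-endian stores the most-significant byte at the lowest address.
The bytes are already most-significant first: 0xA8645AC89FAA.
0xA8645AC89FAA = 185148973293482.

185148973293482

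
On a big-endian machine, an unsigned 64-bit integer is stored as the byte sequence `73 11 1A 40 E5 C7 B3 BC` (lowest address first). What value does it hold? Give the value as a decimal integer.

Big-endian: lowest address holds the most-significant byte.
The bytes are already most-significant first: 0x73111A40E5C7B3BC.
0x73111A40E5C7B3BC = 8291437255001093052.

8291437255001093052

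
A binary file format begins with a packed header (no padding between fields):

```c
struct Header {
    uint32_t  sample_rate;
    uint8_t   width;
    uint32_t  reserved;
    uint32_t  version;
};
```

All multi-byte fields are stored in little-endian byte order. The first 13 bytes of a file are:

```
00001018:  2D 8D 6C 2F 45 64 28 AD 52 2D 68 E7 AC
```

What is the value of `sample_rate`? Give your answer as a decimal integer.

`sample_rate` is the first field, at byte offset 0, occupying 4 bytes.
Bytes at offsets 0..3: 2D 8D 6C 2F.
Little-endian stores the least-significant byte at the lowest address.
Reassemble most-significant byte first: 2F 6C 8D 2D → 0x2F6C8D2D.
0x2F6C8D2D = 795643181.

795643181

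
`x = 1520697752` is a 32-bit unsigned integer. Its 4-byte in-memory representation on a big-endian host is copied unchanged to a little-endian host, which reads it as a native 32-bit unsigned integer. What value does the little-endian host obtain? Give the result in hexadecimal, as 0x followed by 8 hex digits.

1520697752 in 32-bit hexadecimal is 0x5AA40198.
Stored big-endian, the bytes at ascending addresses are 5A A4 01 98.
Read back as little-endian, the first byte is least significant, giving 0x9801A45A.

0x9801A45A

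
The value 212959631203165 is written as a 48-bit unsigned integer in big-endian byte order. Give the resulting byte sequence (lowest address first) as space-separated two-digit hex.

C1 AF 87 2B 5B 5D

212959631203165 in hexadecimal, padded to 48 bits, is 0xC1AF872B5B5D.
Split into bytes (most-significant first): C1 AF 87 2B 5B 5D.
Big-endian stores the most-significant byte at the lowest address.
So the memory order matches the most-significant-first order: C1 AF 87 2B 5B 5D.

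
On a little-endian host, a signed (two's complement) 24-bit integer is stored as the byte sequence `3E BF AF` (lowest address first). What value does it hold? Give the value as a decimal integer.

Little-endian stores the least-significant byte at the lowest address.
Reassemble most-significant byte first: AF BF 3E → 0xAFBF3E.
Top bit is set, so as a signed 24-bit value this is 0xAFBF3E − 2^24 = -5259458.

-5259458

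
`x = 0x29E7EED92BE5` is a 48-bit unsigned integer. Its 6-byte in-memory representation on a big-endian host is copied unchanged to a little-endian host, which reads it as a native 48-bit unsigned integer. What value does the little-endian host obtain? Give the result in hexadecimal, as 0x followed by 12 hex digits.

Stored big-endian, the bytes at ascending addresses are 29 E7 EE D9 2B E5.
Read back as little-endian, the first byte is least significant, giving 0xE52BD9EEE729.

0xE52BD9EEE729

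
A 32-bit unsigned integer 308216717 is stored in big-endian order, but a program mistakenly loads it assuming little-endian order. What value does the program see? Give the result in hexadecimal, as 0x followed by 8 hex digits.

308216717 in 32-bit hexadecimal is 0x125F038D.
Stored big-endian, the bytes at ascending addresses are 12 5F 03 8D.
Read back as little-endian, the first byte is least significant, giving 0x8D035F12.

0x8D035F12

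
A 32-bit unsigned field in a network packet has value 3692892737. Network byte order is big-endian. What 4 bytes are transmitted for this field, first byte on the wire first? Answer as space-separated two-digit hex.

DC 1D 12 41

3692892737 in hexadecimal, padded to 32 bits, is 0xDC1D1241.
Split into bytes (most-significant first): DC 1D 12 41.
Big-endian: lowest address holds the most-significant byte.
So the memory order matches the most-significant-first order: DC 1D 12 41.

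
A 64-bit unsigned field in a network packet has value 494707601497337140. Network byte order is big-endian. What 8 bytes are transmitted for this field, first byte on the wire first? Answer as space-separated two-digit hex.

494707601497337140 in hexadecimal, padded to 64 bits, is 0x06DD8DF146EF2D34.
Split into bytes (most-significant first): 06 DD 8D F1 46 EF 2D 34.
In big-endian order the high byte comes first in memory.
So the memory order matches the most-significant-first order: 06 DD 8D F1 46 EF 2D 34.

06 DD 8D F1 46 EF 2D 34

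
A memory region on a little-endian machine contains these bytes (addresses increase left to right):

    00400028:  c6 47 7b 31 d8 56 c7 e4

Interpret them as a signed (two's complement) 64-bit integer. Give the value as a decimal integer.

-1961503626153474106

Little-endian stores the least-significant byte at the lowest address.
Reassemble most-significant byte first: E4 C7 56 D8 31 7B 47 C6 → 0xE4C756D8317B47C6.
Top bit is set, so as a signed 64-bit value this is 0xE4C756D8317B47C6 − 2^64 = -1961503626153474106.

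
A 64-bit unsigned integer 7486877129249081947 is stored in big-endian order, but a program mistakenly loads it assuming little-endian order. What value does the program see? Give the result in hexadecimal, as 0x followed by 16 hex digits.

7486877129249081947 in 64-bit hexadecimal is 0x67E6BB14F5E34A5B.
Stored big-endian, the bytes at ascending addresses are 67 E6 BB 14 F5 E3 4A 5B.
Read back as little-endian, the first byte is least significant, giving 0x5B4AE3F514BBE667.

0x5B4AE3F514BBE667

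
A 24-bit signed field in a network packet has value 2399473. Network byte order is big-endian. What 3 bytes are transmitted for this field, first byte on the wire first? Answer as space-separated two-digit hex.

24 9C F1

2399473 in hexadecimal, padded to 24 bits, is 0x249CF1.
Split into bytes (most-significant first): 24 9C F1.
In big-endian order the high byte comes first in memory.
So the memory order matches the most-significant-first order: 24 9C F1.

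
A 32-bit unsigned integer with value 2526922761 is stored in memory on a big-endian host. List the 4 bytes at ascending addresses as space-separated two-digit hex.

2526922761 in hexadecimal, padded to 32 bits, is 0x969DC809.
Split into bytes (most-significant first): 96 9D C8 09.
In big-endian order the high byte comes first in memory.
So the memory order matches the most-significant-first order: 96 9D C8 09.

96 9D C8 09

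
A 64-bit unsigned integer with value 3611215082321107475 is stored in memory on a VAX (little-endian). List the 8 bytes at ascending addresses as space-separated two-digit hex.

3611215082321107475 in hexadecimal, padded to 64 bits, is 0x321D9CFBFD485A13.
Split into bytes (most-significant first): 32 1D 9C FB FD 48 5A 13.
Little-endian: lowest address holds the least-significant byte.
So at ascending addresses the bytes are 13 5A 48 FD FB 9C 1D 32.

13 5A 48 FD FB 9C 1D 32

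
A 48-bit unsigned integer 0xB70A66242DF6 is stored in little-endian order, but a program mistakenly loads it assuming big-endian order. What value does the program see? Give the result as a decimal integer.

270673744628407

Stored little-endian, the bytes at ascending addresses are F6 2D 24 66 0A B7.
Read back as big-endian, the last byte is least significant, giving 0xF62D24660AB7.
0xF62D24660AB7 = 270673744628407.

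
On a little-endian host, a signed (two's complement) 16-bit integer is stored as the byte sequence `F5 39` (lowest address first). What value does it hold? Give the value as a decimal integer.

14837

Little-endian: lowest address holds the least-significant byte.
Reassemble most-significant byte first: 39 F5 → 0x39F5.
0x39F5 = 14837.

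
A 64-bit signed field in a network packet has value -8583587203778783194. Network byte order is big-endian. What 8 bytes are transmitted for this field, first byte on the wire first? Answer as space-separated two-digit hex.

Two's complement of -8583587203778783194 in 64 bits: 8583587203778783194 = 0x771F071583D2A7DA; invert → 0x88E0F8EA7C2D5825; add 1 → 0x88E0F8EA7C2D5826.
Split into bytes (most-significant first): 88 E0 F8 EA 7C 2D 58 26.
In big-endian order the high byte comes first in memory.
So the memory order matches the most-significant-first order: 88 E0 F8 EA 7C 2D 58 26.

88 E0 F8 EA 7C 2D 58 26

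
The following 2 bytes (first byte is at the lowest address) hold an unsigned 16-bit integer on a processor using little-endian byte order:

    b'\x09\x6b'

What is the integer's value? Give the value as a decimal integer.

Little-endian stores the least-significant byte at the lowest address.
Reassemble most-significant byte first: 6B 09 → 0x6B09.
0x6B09 = 27401.

27401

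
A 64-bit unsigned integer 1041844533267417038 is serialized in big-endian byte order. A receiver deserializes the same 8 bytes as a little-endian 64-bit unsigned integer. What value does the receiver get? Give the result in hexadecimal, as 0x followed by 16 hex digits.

0xCE4796441560750E

1041844533267417038 in 64-bit hexadecimal is 0x0E756015449647CE.
Stored big-endian, the bytes at ascending addresses are 0E 75 60 15 44 96 47 CE.
Read back as little-endian, the first byte is least significant, giving 0xCE4796441560750E.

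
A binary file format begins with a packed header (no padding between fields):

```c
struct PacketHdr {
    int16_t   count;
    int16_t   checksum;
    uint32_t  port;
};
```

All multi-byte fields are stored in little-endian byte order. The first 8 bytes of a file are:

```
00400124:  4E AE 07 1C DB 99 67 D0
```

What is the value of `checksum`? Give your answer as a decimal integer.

`checksum` follows `count` (2 bytes), so it starts at byte offset 2 and occupies 2 bytes.
Bytes at offsets 2..3: 07 1C.
Little-endian: lowest address holds the least-significant byte.
Reassemble most-significant byte first: 1C 07 → 0x1C07.
0x1C07 = 7175.

7175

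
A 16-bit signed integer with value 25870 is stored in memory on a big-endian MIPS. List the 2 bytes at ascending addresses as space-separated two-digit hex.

25870 in hexadecimal, padded to 16 bits, is 0x650E.
Split into bytes (most-significant first): 65 0E.
Big-endian stores the most-significant byte at the lowest address.
So the memory order matches the most-significant-first order: 65 0E.

65 0E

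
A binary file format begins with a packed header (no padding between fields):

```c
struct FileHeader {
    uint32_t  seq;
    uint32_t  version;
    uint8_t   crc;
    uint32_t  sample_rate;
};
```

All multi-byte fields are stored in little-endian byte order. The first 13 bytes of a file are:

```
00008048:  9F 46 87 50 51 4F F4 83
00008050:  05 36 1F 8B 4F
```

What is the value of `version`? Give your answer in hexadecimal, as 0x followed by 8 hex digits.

0x83F44F51

`version` follows `seq` (4 bytes), so it starts at byte offset 4 and occupies 4 bytes.
Bytes at offsets 4..7: 51 4F F4 83.
Little-endian: lowest address holds the least-significant byte.
Reassemble most-significant byte first: 83 F4 4F 51 → 0x83F44F51.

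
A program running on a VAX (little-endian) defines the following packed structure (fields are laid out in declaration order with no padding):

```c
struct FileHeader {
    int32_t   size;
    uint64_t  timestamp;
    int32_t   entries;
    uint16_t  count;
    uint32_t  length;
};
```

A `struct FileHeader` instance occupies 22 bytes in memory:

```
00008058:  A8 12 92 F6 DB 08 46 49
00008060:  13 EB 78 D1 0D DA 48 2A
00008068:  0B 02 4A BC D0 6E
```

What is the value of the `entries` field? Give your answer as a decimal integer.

709417485

`entries` follows `size` (4 B), `timestamp` (8 B), so it starts at offset 4 + 8 = 12 and occupies 4 bytes.
Bytes at offsets 12..15: 0D DA 48 2A.
Little-endian: lowest address holds the least-significant byte.
Reassemble most-significant byte first: 2A 48 DA 0D → 0x2A48DA0D.
0x2A48DA0D = 709417485.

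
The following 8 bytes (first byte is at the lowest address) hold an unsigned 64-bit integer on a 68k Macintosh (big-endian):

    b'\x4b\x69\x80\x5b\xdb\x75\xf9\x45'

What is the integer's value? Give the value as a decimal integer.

Big-endian stores the most-significant byte at the lowest address.
The bytes are already most-significant first: 0x4B69805BDB75F945.
0x4B69805BDB75F945 = 5434015557411535173.

5434015557411535173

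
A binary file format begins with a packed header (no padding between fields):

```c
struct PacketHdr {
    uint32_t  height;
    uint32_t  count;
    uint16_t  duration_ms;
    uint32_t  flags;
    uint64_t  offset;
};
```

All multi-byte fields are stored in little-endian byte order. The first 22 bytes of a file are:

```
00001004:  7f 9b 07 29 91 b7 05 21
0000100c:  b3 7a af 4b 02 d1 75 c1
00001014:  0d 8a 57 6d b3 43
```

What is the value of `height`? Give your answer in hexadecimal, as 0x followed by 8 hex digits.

`height` is the first field, at byte offset 0, occupying 4 bytes.
Bytes at offsets 0..3: 7F 9B 07 29.
Little-endian stores the least-significant byte at the lowest address.
Reassemble most-significant byte first: 29 07 9B 7F → 0x29079B7F.

0x29079B7F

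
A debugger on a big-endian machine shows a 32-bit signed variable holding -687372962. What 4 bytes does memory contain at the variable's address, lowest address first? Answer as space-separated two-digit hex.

Two's complement of -687372962 in 32 bits: 687372962 = 0x28F87AA2; invert → 0xD707855D; add 1 → 0xD707855E.
Split into bytes (most-significant first): D7 07 85 5E.
Big-endian stores the most-significant byte at the lowest address.
So the memory order matches the most-significant-first order: D7 07 85 5E.

D7 07 85 5E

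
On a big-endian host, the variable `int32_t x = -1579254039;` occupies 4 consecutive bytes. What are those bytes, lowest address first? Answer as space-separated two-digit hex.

Two's complement of -1579254039 in 32 bits: 1579254039 = 0x5E218117; invert → 0xA1DE7EE8; add 1 → 0xA1DE7EE9.
Split into bytes (most-significant first): A1 DE 7E E9.
In big-endian order the high byte comes first in memory.
So the memory order matches the most-significant-first order: A1 DE 7E E9.

A1 DE 7E E9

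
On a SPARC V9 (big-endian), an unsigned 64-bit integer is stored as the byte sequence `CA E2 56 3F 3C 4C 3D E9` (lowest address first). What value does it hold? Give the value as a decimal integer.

14619342169992609257

In big-endian order the high byte comes first in memory.
The bytes are already most-significant first: 0xCAE2563F3C4C3DE9.
0xCAE2563F3C4C3DE9 = 14619342169992609257.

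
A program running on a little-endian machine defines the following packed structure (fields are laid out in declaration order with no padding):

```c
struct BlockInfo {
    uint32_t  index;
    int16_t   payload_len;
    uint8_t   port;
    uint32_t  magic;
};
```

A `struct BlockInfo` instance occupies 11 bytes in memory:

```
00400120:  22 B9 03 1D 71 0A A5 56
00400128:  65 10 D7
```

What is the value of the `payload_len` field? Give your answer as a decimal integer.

2673

`payload_len` follows `index` (4 bytes), so it starts at byte offset 4 and occupies 2 bytes.
Bytes at offsets 4..5: 71 0A.
In little-endian order the low byte comes first in memory.
Reassemble most-significant byte first: 0A 71 → 0x0A71.
0x0A71 = 2673.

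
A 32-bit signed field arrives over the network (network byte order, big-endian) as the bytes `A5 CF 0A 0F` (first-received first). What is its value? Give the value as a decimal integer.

In big-endian order the high byte comes first in memory.
The bytes are already most-significant first: 0xA5CF0A0F.
Top bit is set, so as a signed 32-bit value this is 0xA5CF0A0F − 2^32 = -1513158129.

-1513158129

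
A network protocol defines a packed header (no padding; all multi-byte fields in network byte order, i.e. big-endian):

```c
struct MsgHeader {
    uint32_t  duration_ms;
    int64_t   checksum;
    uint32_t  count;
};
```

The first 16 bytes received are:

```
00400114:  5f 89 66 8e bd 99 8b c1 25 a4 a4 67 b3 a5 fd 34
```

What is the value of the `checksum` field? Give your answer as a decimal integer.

`checksum` follows `duration_ms` (4 bytes), so it starts at byte offset 4 and occupies 8 bytes.
Bytes at offsets 4..11: BD 99 8B C1 25 A4 A4 67.
Big-endian: lowest address holds the most-significant byte.
The bytes are already most-significant first: 0xBD998BC125A4A467.
Top bit is set, so as a signed 64-bit value this is 0xBD998BC125A4A467 − 2^64 = -4784639467427945369.

-4784639467427945369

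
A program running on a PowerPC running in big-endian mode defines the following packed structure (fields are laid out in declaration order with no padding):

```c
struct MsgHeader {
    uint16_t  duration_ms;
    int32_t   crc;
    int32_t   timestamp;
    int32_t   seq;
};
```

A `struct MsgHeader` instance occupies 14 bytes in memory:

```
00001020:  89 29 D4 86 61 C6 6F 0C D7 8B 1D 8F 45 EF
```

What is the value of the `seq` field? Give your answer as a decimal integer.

`seq` follows `duration_ms` (2 B), `crc` (4 B), `timestamp` (4 B), so it starts at offset 2 + 4 + 4 = 10 and occupies 4 bytes.
Bytes at offsets 10..13: 1D 8F 45 EF.
Big-endian: lowest address holds the most-significant byte.
The bytes are already most-significant first: 0x1D8F45EF.
0x1D8F45EF = 495928815.

495928815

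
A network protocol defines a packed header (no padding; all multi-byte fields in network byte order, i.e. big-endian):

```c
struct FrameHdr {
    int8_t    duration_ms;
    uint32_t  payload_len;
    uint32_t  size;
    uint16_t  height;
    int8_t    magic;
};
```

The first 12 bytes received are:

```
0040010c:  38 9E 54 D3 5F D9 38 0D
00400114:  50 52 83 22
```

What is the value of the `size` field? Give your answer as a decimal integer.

3644329296

`size` follows `duration_ms` (1 B), `payload_len` (4 B), so it starts at offset 1 + 4 = 5 and occupies 4 bytes.
Bytes at offsets 5..8: D9 38 0D 50.
Big-endian: lowest address holds the most-significant byte.
The bytes are already most-significant first: 0xD9380D50.
0xD9380D50 = 3644329296.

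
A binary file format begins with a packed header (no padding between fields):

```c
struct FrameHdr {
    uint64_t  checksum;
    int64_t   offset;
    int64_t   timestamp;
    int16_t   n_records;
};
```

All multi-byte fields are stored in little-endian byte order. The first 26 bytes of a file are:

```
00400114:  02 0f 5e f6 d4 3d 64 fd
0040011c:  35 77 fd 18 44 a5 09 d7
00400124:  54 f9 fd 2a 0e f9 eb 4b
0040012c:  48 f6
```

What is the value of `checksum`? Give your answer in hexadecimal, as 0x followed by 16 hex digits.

0xFD643DD4F65E0F02

`checksum` is the first field, at byte offset 0, occupying 8 bytes.
Bytes at offsets 0..7: 02 0F 5E F6 D4 3D 64 FD.
In little-endian order the low byte comes first in memory.
Reassemble most-significant byte first: FD 64 3D D4 F6 5E 0F 02 → 0xFD643DD4F65E0F02.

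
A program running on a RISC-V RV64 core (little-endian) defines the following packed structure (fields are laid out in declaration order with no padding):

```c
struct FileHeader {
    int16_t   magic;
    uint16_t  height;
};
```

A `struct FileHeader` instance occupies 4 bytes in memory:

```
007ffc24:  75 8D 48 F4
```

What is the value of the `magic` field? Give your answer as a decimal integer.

`magic` is the first field, at byte offset 0, occupying 2 bytes.
Bytes at offsets 0..1: 75 8D.
Little-endian stores the least-significant byte at the lowest address.
Reassemble most-significant byte first: 8D 75 → 0x8D75.
Top bit is set, so as a signed 16-bit value this is 0x8D75 − 2^16 = -29323.

-29323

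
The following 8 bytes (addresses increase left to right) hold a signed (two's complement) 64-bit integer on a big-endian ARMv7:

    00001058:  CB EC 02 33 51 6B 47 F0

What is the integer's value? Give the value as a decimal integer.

Big-endian stores the most-significant byte at the lowest address.
The bytes are already most-significant first: 0xCBEC0233516B47F0.
Top bit is set, so as a signed 64-bit value this is 0xCBEC0233516B47F0 − 2^64 = -3752621970073892880.

-3752621970073892880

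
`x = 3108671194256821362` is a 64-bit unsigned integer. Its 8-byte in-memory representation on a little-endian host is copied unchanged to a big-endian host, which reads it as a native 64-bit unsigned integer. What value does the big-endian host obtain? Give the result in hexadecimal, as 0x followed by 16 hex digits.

3108671194256821362 in 64-bit hexadecimal is 0x2B2437FB112ACC72.
Stored little-endian, the bytes at ascending addresses are 72 CC 2A 11 FB 37 24 2B.
Read back as big-endian, the last byte is least significant, giving 0x72CC2A11FB37242B.

0x72CC2A11FB37242B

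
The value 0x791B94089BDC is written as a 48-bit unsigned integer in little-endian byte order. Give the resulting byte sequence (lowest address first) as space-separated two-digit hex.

DC 9B 08 94 1B 79

Split into bytes (most-significant first): 79 1B 94 08 9B DC.
Little-endian: lowest address holds the least-significant byte.
So at ascending addresses the bytes are DC 9B 08 94 1B 79.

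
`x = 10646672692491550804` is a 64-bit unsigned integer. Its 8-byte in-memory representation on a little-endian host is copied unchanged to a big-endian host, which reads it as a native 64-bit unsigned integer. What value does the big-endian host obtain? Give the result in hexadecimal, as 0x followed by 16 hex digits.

10646672692491550804 in 64-bit hexadecimal is 0x93C09467C3CF8054.
Stored little-endian, the bytes at ascending addresses are 54 80 CF C3 67 94 C0 93.
Read back as big-endian, the last byte is least significant, giving 0x5480CFC36794C093.

0x5480CFC36794C093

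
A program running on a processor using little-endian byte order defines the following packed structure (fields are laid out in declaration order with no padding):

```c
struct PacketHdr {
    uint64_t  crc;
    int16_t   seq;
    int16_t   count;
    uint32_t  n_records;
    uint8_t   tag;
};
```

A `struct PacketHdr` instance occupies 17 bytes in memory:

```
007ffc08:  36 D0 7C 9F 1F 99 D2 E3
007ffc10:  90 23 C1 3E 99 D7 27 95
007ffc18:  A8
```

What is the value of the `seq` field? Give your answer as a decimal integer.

9104

`seq` follows `crc` (8 bytes), so it starts at byte offset 8 and occupies 2 bytes.
Bytes at offsets 8..9: 90 23.
In little-endian order the low byte comes first in memory.
Reassemble most-significant byte first: 23 90 → 0x2390.
0x2390 = 9104.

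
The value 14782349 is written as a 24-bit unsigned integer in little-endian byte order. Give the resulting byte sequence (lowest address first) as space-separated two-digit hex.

8D 8F E1

14782349 in hexadecimal, padded to 24 bits, is 0xE18F8D.
Split into bytes (most-significant first): E1 8F 8D.
Little-endian: lowest address holds the least-significant byte.
So at ascending addresses the bytes are 8D 8F E1.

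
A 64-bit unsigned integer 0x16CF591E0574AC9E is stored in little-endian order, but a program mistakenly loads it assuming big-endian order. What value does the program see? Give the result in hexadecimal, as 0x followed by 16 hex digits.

0x9EAC74051E59CF16

Stored little-endian, the bytes at ascending addresses are 9E AC 74 05 1E 59 CF 16.
Read back as big-endian, the last byte is least significant, giving 0x9EAC74051E59CF16.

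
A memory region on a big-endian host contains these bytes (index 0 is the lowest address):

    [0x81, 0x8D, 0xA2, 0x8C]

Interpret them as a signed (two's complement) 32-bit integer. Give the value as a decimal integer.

-2121424244

In big-endian order the high byte comes first in memory.
The bytes are already most-significant first: 0x818DA28C.
Top bit is set, so as a signed 32-bit value this is 0x818DA28C − 2^32 = -2121424244.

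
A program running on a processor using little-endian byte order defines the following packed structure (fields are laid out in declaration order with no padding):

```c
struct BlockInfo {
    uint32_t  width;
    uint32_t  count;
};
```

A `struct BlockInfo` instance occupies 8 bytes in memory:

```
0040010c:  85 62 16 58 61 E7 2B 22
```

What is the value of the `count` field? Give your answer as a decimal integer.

`count` follows `width` (4 bytes), so it starts at byte offset 4 and occupies 4 bytes.
Bytes at offsets 4..7: 61 E7 2B 22.
Little-endian: lowest address holds the least-significant byte.
Reassemble most-significant byte first: 22 2B E7 61 → 0x222BE761.
0x222BE761 = 573302625.

573302625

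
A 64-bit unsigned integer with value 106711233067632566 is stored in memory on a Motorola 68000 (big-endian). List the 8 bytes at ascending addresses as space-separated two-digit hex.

106711233067632566 in hexadecimal, padded to 64 bits, is 0x017B1D4D148A47B6.
Split into bytes (most-significant first): 01 7B 1D 4D 14 8A 47 B6.
Big-endian stores the most-significant byte at the lowest address.
So the memory order matches the most-significant-first order: 01 7B 1D 4D 14 8A 47 B6.

01 7B 1D 4D 14 8A 47 B6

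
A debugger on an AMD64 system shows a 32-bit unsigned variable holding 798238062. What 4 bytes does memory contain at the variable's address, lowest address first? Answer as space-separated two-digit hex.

6E 25 94 2F

798238062 in hexadecimal, padded to 32 bits, is 0x2F94256E.
Split into bytes (most-significant first): 2F 94 25 6E.
In little-endian order the low byte comes first in memory.
So at ascending addresses the bytes are 6E 25 94 2F.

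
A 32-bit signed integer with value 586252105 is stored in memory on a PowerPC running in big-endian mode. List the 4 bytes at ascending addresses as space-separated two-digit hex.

22 F1 7F 49

586252105 in hexadecimal, padded to 32 bits, is 0x22F17F49.
Split into bytes (most-significant first): 22 F1 7F 49.
In big-endian order the high byte comes first in memory.
So the memory order matches the most-significant-first order: 22 F1 7F 49.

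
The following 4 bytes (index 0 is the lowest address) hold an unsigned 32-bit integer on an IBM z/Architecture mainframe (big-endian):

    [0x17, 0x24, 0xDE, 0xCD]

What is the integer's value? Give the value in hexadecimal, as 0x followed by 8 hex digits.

Big-endian stores the most-significant byte at the lowest address.
The bytes are already most-significant first: 0x1724DECD.

0x1724DECD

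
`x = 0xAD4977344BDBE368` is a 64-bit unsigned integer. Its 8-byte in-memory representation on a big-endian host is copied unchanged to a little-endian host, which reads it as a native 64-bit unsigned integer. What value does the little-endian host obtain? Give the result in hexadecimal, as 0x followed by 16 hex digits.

Stored big-endian, the bytes at ascending addresses are AD 49 77 34 4B DB E3 68.
Read back as little-endian, the first byte is least significant, giving 0x68E3DB4B347749AD.

0x68E3DB4B347749AD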